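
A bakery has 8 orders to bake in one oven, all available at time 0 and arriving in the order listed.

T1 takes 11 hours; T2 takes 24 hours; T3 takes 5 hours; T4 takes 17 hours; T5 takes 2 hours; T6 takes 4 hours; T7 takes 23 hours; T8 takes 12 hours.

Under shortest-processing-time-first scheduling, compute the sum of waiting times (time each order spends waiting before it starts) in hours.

SPT (increasing processing time): T5 T6 T3 T1 T8 T4 T7 T2.
T5: waits 0, runs 0→2
T6: waits 2, runs 2→6
T3: waits 6, runs 6→11
T1: waits 11, runs 11→22
T8: waits 22, runs 22→34
T4: waits 34, runs 34→51
T7: waits 51, runs 51→74
T2: waits 74, runs 74→98
Sum = 0+2+6+11+22+34+51+74 = 200.

200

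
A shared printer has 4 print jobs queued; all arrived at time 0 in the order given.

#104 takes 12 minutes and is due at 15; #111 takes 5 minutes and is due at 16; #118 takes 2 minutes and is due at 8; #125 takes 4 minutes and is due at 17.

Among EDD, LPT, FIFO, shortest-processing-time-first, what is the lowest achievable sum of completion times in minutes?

EDD (increasing due date): #118 #104 #111 #125.
#118: 0→2
#104: 2→14
#111: 14→19
#125: 19→23
Sum = 2+14+19+23 = 58.
LPT (decreasing processing time): #104 #111 #125 #118.
#104: 0→12
#111: 12→17
#125: 17→21
#118: 21→23
Sum = 12+17+21+23 = 73.
FIFO (arrival order): #104 #111 #118 #125.
#104: 0→12
#111: 12→17
#118: 17→19
#125: 19→23
Sum = 12+17+19+23 = 71.
SPT (increasing processing time): #118 #125 #111 #104.
#118: 0→2
#125: 2→6
#111: 6→11
#104: 11→23
Sum = 2+6+11+23 = 42.
EDD 58, LPT 73, FIFO 71, SPT 42 → minimum 42.

42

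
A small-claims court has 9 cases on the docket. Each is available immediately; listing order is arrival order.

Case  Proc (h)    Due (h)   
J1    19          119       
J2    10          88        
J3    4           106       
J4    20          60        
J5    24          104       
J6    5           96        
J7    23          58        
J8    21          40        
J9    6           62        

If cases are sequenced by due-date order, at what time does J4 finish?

EDD (increasing due date): J8 J7 J4 J9 J2 J6 J5 J3 J1.
J8: 0→21
J7: 21→44
J4: 44→64

64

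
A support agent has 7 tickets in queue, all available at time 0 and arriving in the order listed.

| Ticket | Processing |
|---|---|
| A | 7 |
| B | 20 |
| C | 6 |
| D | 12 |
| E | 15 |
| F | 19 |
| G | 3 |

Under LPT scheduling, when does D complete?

66

LPT (decreasing processing time): B F E D A C G.
B: 0→20
F: 20→39
E: 39→54
D: 54→66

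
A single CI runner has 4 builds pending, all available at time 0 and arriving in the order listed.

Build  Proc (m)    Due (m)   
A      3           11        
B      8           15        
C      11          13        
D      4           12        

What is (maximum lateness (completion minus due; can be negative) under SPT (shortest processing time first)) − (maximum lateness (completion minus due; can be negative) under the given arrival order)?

SPT (increasing processing time): A D B C.
A: 0→3, due 11, lateness -8
D: 3→7, due 12, lateness -5
B: 7→15, due 15, lateness 0
C: 15→26, due 13, lateness 13
Maximum = 13.
FIFO (arrival order): A B C D.
A: 0→3, due 11, lateness -8
B: 3→11, due 15, lateness -4
C: 11→22, due 13, lateness 9
D: 22→26, due 12, lateness 14
Maximum = 14.
Difference = 13 − 14 = -1.

-1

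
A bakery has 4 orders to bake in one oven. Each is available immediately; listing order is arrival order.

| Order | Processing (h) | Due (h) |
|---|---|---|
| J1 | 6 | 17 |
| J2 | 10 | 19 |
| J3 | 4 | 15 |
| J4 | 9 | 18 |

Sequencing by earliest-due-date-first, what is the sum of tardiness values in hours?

11

EDD (increasing due date): J3 J1 J4 J2.
J3: 0→4, due 15, tardiness 0
J1: 4→10, due 17, tardiness 0
J4: 10→19, due 18, tardiness 1
J2: 19→29, due 19, tardiness 10
Sum = 0+0+1+10 = 11.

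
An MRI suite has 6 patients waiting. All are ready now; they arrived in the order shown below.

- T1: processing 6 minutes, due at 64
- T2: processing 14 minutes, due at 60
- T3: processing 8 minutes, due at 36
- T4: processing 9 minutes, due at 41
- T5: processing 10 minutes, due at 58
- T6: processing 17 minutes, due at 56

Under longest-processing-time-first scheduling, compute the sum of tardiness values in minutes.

31

LPT (decreasing processing time): T6 T2 T5 T4 T3 T1.
T6: 0→17, due 56, tardiness 0
T2: 17→31, due 60, tardiness 0
T5: 31→41, due 58, tardiness 0
T4: 41→50, due 41, tardiness 9
T3: 50→58, due 36, tardiness 22
T1: 58→64, due 64, tardiness 0
Sum = 0+0+0+9+22+0 = 31.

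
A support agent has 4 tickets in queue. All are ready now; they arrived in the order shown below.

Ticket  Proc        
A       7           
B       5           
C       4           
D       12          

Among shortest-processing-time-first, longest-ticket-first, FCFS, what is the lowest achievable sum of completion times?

SPT (increasing processing time): C B A D.
C: 0→4
B: 4→9
A: 9→16
D: 16→28
Sum = 4+9+16+28 = 57.
LPT (decreasing processing time): D A B C.
D: 0→12
A: 12→19
B: 19→24
C: 24→28
Sum = 12+19+24+28 = 83.
FIFO (arrival order): A B C D.
A: 0→7
B: 7→12
C: 12→16
D: 16→28
Sum = 7+12+16+28 = 63.
SPT 57, LPT 83, FIFO 63 → minimum 57.

57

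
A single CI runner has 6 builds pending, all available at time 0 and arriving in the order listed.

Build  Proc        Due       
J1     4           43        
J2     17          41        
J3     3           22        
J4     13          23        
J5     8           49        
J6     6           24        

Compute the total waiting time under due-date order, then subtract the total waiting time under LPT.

EDD (increasing due date): J3 J4 J6 J2 J1 J5.
J3: waits 0, runs 0→3
J4: waits 3, runs 3→16
J6: waits 16, runs 16→22
J2: waits 22, runs 22→39
J1: waits 39, runs 39→43
J5: waits 43, runs 43→51
Sum = 0+3+16+22+39+43 = 123.
LPT (decreasing processing time): J2 J4 J5 J6 J1 J3.
J2: waits 0, runs 0→17
J4: waits 17, runs 17→30
J5: waits 30, runs 30→38
J6: waits 38, runs 38→44
J1: waits 44, runs 44→48
J3: waits 48, runs 48→51
Sum = 0+17+30+38+44+48 = 177.
Difference = 123 − 177 = -54.

-54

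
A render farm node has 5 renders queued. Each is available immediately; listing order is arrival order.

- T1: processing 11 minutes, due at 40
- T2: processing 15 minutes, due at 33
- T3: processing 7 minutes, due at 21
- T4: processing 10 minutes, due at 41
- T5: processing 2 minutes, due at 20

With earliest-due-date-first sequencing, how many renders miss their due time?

EDD (increasing due date): T5 T3 T2 T1 T4.
T5: 0→2, due 20, tardiness 0
T3: 2→9, due 21, tardiness 0
T2: 9→24, due 33, tardiness 0
T1: 24→35, due 40, tardiness 0
T4: 35→45, due 41, tardiness 4
Late renders: 1.

1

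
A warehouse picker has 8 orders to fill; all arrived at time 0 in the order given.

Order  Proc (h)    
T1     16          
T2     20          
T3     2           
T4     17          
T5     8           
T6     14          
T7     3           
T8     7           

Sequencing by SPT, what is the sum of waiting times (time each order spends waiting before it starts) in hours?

SPT (increasing processing time): T3 T7 T8 T5 T6 T1 T4 T2.
T3: waits 0, runs 0→2
T7: waits 2, runs 2→5
T8: waits 5, runs 5→12
T5: waits 12, runs 12→20
T6: waits 20, runs 20→34
T1: waits 34, runs 34→50
T4: waits 50, runs 50→67
T2: waits 67, runs 67→87
Sum = 0+2+5+12+20+34+50+67 = 190.

190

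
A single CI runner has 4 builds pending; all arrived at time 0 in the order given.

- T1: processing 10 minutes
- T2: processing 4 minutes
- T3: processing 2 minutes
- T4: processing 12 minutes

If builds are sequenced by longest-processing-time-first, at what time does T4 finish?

LPT (decreasing processing time): T4 T1 T2 T3.
T4: 0→12

12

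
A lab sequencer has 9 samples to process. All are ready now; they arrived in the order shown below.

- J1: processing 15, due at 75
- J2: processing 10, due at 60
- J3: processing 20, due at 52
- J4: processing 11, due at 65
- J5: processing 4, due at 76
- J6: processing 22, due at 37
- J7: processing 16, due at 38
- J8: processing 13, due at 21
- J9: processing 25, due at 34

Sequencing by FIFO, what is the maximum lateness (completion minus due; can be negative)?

FIFO (arrival order): J1 J2 J3 J4 J5 J6 J7 J8 J9.
J1: 0→15, due 75, lateness -60
J2: 15→25, due 60, lateness -35
J3: 25→45, due 52, lateness -7
J4: 45→56, due 65, lateness -9
J5: 56→60, due 76, lateness -16
J6: 60→82, due 37, lateness 45
J7: 82→98, due 38, lateness 60
J8: 98→111, due 21, lateness 90
J9: 111→136, due 34, lateness 102
Maximum = 102.

102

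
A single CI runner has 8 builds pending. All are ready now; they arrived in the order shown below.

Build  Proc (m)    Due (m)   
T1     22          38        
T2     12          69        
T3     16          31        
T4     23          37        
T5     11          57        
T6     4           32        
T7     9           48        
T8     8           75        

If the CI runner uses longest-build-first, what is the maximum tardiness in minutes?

LPT (decreasing processing time): T4 T1 T3 T2 T5 T7 T8 T6.
T4: 0→23, due 37, tardiness 0
T1: 23→45, due 38, tardiness 7
T3: 45→61, due 31, tardiness 30
T2: 61→73, due 69, tardiness 4
T5: 73→84, due 57, tardiness 27
T7: 84→93, due 48, tardiness 45
T8: 93→101, due 75, tardiness 26
T6: 101→105, due 32, tardiness 73
Maximum = 73.

73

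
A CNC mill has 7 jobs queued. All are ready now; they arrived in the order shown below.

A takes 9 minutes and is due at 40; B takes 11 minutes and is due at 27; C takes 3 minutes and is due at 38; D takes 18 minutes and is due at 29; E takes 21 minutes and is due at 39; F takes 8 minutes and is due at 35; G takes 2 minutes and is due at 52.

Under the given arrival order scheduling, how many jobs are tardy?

4

FIFO (arrival order): A B C D E F G.
A: 0→9, due 40, tardiness 0
B: 9→20, due 27, tardiness 0
C: 20→23, due 38, tardiness 0
D: 23→41, due 29, tardiness 12
E: 41→62, due 39, tardiness 23
F: 62→70, due 35, tardiness 35
G: 70→72, due 52, tardiness 20
Late jobs: 4.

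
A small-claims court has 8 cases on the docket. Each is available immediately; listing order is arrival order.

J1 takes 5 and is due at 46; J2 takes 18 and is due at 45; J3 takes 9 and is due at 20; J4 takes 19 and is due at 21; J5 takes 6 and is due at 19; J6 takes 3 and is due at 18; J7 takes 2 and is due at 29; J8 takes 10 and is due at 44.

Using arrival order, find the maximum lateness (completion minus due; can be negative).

42

FIFO (arrival order): J1 J2 J3 J4 J5 J6 J7 J8.
J1: 0→5, due 46, lateness -41
J2: 5→23, due 45, lateness -22
J3: 23→32, due 20, lateness 12
J4: 32→51, due 21, lateness 30
J5: 51→57, due 19, lateness 38
J6: 57→60, due 18, lateness 42
J7: 60→62, due 29, lateness 33
J8: 62→72, due 44, lateness 28
Maximum = 42.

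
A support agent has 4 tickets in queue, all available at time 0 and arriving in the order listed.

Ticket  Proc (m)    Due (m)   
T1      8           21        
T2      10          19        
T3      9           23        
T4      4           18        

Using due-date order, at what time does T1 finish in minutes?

EDD (increasing due date): T4 T2 T1 T3.
T4: 0→4
T2: 4→14
T1: 14→22

22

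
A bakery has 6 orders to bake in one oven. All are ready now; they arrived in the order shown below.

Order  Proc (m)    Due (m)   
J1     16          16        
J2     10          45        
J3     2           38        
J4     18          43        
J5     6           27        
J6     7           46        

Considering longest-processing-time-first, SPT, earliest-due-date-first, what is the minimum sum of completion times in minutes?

LPT (decreasing processing time): J4 J1 J2 J6 J5 J3.
J4: 0→18
J1: 18→34
J2: 34→44
J6: 44→51
J5: 51→57
J3: 57→59
Sum = 18+34+44+51+57+59 = 263.
SPT (increasing processing time): J3 J5 J6 J2 J1 J4.
J3: 0→2
J5: 2→8
J6: 8→15
J2: 15→25
J1: 25→41
J4: 41→59
Sum = 2+8+15+25+41+59 = 150.
EDD (increasing due date): J1 J5 J3 J4 J2 J6.
J1: 0→16
J5: 16→22
J3: 22→24
J4: 24→42
J2: 42→52
J6: 52→59
Sum = 16+22+24+42+52+59 = 215.
LPT 263, SPT 150, EDD 215 → minimum 150.

150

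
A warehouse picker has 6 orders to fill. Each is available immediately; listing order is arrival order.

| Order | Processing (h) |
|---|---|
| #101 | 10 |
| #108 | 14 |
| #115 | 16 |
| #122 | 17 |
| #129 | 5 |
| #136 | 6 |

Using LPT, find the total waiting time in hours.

LPT (decreasing processing time): #122 #115 #108 #101 #136 #129.
#122: waits 0, runs 0→17
#115: waits 17, runs 17→33
#108: waits 33, runs 33→47
#101: waits 47, runs 47→57
#136: waits 57, runs 57→63
#129: waits 63, runs 63→68
Sum = 0+17+33+47+57+63 = 217.

217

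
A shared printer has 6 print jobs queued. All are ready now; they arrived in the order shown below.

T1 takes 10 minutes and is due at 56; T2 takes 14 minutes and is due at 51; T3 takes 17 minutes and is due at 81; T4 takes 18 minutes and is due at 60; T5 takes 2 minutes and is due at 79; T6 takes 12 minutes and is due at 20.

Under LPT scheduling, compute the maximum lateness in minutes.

LPT (decreasing processing time): T4 T3 T2 T6 T1 T5.
T4: 0→18, due 60, lateness -42
T3: 18→35, due 81, lateness -46
T2: 35→49, due 51, lateness -2
T6: 49→61, due 20, lateness 41
T1: 61→71, due 56, lateness 15
T5: 71→73, due 79, lateness -6
Maximum = 41.

41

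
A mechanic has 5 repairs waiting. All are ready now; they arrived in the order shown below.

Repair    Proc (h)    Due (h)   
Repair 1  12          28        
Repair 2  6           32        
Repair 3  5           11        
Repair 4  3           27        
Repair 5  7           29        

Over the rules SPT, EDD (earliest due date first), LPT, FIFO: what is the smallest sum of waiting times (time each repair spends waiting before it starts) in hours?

SPT (increasing processing time): Repair 4 Repair 3 Repair 2 Repair 5 Repair 1.
Repair 4: waits 0, runs 0→3
Repair 3: waits 3, runs 3→8
Repair 2: waits 8, runs 8→14
Repair 5: waits 14, runs 14→21
Repair 1: waits 21, runs 21→33
Sum = 0+3+8+14+21 = 46.
EDD (increasing due date): Repair 3 Repair 4 Repair 1 Repair 5 Repair 2.
Repair 3: waits 0, runs 0→5
Repair 4: waits 5, runs 5→8
Repair 1: waits 8, runs 8→20
Repair 5: waits 20, runs 20→27
Repair 2: waits 27, runs 27→33
Sum = 0+5+8+20+27 = 60.
LPT (decreasing processing time): Repair 1 Repair 5 Repair 2 Repair 3 Repair 4.
Repair 1: waits 0, runs 0→12
Repair 5: waits 12, runs 12→19
Repair 2: waits 19, runs 19→25
Repair 3: waits 25, runs 25→30
Repair 4: waits 30, runs 30→33
Sum = 0+12+19+25+30 = 86.
FIFO (arrival order): Repair 1 Repair 2 Repair 3 Repair 4 Repair 5.
Repair 1: waits 0, runs 0→12
Repair 2: waits 12, runs 12→18
Repair 3: waits 18, runs 18→23
Repair 4: waits 23, runs 23→26
Repair 5: waits 26, runs 26→33
Sum = 0+12+18+23+26 = 79.
SPT 46, EDD 60, LPT 86, FIFO 79 → minimum 46.

46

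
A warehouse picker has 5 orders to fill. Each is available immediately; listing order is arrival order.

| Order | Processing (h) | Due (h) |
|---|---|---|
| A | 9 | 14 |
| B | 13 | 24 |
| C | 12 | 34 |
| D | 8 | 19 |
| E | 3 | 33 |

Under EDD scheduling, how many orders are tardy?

EDD (increasing due date): A D B E C.
A: 0→9, due 14, tardiness 0
D: 9→17, due 19, tardiness 0
B: 17→30, due 24, tardiness 6
E: 30→33, due 33, tardiness 0
C: 33→45, due 34, tardiness 11
Late orders: 2.

2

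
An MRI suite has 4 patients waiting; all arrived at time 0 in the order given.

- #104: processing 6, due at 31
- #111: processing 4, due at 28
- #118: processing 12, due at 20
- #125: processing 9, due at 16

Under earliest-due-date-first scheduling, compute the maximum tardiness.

1

EDD (increasing due date): #125 #118 #111 #104.
#125: 0→9, due 16, tardiness 0
#118: 9→21, due 20, tardiness 1
#111: 21→25, due 28, tardiness 0
#104: 25→31, due 31, tardiness 0
Maximum = 1.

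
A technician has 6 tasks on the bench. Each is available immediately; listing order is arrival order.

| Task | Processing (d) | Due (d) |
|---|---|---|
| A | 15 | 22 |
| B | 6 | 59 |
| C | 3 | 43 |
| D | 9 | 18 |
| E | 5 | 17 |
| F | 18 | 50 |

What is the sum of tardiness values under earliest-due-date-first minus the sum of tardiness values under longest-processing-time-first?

-77

EDD (increasing due date): E D A C F B.
E: 0→5, due 17, tardiness 0
D: 5→14, due 18, tardiness 0
A: 14→29, due 22, tardiness 7
C: 29→32, due 43, tardiness 0
F: 32→50, due 50, tardiness 0
B: 50→56, due 59, tardiness 0
Sum = 0+0+7+0+0+0 = 7.
LPT (decreasing processing time): F A D B E C.
F: 0→18, due 50, tardiness 0
A: 18→33, due 22, tardiness 11
D: 33→42, due 18, tardiness 24
B: 42→48, due 59, tardiness 0
E: 48→53, due 17, tardiness 36
C: 53→56, due 43, tardiness 13
Sum = 0+11+24+0+36+13 = 84.
Difference = 7 − 84 = -77.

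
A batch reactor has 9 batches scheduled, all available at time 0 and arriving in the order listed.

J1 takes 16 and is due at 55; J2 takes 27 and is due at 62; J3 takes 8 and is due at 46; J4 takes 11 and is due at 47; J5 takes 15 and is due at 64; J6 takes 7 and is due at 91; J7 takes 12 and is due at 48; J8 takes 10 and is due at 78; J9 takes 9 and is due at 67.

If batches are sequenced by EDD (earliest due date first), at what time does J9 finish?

EDD (increasing due date): J3 J4 J7 J1 J2 J5 J9 J8 J6.
J3: 0→8
J4: 8→19
J7: 19→31
J1: 31→47
J2: 47→74
J5: 74→89
J9: 89→98

98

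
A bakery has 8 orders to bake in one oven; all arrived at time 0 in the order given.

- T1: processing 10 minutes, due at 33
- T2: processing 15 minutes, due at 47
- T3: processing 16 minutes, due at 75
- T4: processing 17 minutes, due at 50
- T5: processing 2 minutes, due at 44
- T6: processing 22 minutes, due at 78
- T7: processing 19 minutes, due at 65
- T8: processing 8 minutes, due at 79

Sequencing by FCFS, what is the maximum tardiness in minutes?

36

FIFO (arrival order): T1 T2 T3 T4 T5 T6 T7 T8.
T1: 0→10, due 33, tardiness 0
T2: 10→25, due 47, tardiness 0
T3: 25→41, due 75, tardiness 0
T4: 41→58, due 50, tardiness 8
T5: 58→60, due 44, tardiness 16
T6: 60→82, due 78, tardiness 4
T7: 82→101, due 65, tardiness 36
T8: 101→109, due 79, tardiness 30
Maximum = 36.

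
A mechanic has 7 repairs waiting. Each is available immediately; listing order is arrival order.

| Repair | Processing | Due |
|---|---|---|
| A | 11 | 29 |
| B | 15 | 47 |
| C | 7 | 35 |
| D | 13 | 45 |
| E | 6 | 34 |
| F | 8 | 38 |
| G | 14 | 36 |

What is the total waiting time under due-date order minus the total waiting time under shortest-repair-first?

19

EDD (increasing due date): A E C G F D B.
A: waits 0, runs 0→11
E: waits 11, runs 11→17
C: waits 17, runs 17→24
G: waits 24, runs 24→38
F: waits 38, runs 38→46
D: waits 46, runs 46→59
B: waits 59, runs 59→74
Sum = 0+11+17+24+38+46+59 = 195.
SPT (increasing processing time): E C F A D G B.
E: waits 0, runs 0→6
C: waits 6, runs 6→13
F: waits 13, runs 13→21
A: waits 21, runs 21→32
D: waits 32, runs 32→45
G: waits 45, runs 45→59
B: waits 59, runs 59→74
Sum = 0+6+13+21+32+45+59 = 176.
Difference = 195 − 176 = 19.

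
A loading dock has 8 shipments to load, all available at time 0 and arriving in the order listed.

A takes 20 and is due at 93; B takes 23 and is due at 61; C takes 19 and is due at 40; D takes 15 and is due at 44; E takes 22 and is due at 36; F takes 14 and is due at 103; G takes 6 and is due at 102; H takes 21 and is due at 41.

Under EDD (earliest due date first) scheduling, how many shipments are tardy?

EDD (increasing due date): E C H D B A G F.
E: 0→22, due 36, tardiness 0
C: 22→41, due 40, tardiness 1
H: 41→62, due 41, tardiness 21
D: 62→77, due 44, tardiness 33
B: 77→100, due 61, tardiness 39
A: 100→120, due 93, tardiness 27
G: 120→126, due 102, tardiness 24
F: 126→140, due 103, tardiness 37
Late shipments: 7.

7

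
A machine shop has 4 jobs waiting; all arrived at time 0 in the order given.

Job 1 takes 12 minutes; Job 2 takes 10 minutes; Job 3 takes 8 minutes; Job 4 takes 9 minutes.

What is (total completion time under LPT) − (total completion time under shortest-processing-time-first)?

LPT (decreasing processing time): Job 1 Job 2 Job 4 Job 3.
Job 1: 0→12
Job 2: 12→22
Job 4: 22→31
Job 3: 31→39
Sum = 12+22+31+39 = 104.
SPT (increasing processing time): Job 3 Job 4 Job 2 Job 1.
Job 3: 0→8
Job 4: 8→17
Job 2: 17→27
Job 1: 27→39
Sum = 8+17+27+39 = 91.
Difference = 104 − 91 = 13.

13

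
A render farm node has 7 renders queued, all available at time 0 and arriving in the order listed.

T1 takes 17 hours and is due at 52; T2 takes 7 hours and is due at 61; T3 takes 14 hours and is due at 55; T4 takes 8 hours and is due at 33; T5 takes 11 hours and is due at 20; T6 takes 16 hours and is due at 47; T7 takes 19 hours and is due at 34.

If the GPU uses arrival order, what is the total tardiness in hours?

134

FIFO (arrival order): T1 T2 T3 T4 T5 T6 T7.
T1: 0→17, due 52, tardiness 0
T2: 17→24, due 61, tardiness 0
T3: 24→38, due 55, tardiness 0
T4: 38→46, due 33, tardiness 13
T5: 46→57, due 20, tardiness 37
T6: 57→73, due 47, tardiness 26
T7: 73→92, due 34, tardiness 58
Sum = 0+0+0+13+37+26+58 = 134.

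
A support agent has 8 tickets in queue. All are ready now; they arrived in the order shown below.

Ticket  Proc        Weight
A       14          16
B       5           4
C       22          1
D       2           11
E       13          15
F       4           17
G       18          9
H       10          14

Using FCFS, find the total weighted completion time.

4608

FIFO (arrival order): A B C D E F G H.
A: finishes 14, weight 16, w·C = 224
B: finishes 19, weight 4, w·C = 76
C: finishes 41, weight 1, w·C = 41
D: finishes 43, weight 11, w·C = 473
E: finishes 56, weight 15, w·C = 840
F: finishes 60, weight 17, w·C = 1020
G: finishes 78, weight 9, w·C = 702
H: finishes 88, weight 14, w·C = 1232
Sum = 224+76+41+473+840+1020+702+1232 = 4608.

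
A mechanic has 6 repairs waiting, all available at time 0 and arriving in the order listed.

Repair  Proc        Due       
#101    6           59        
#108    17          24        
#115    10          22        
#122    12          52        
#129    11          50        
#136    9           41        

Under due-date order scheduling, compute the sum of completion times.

EDD (increasing due date): #115 #108 #136 #129 #122 #101.
#115: 0→10
#108: 10→27
#136: 27→36
#129: 36→47
#122: 47→59
#101: 59→65
Sum = 10+27+36+47+59+65 = 244.

244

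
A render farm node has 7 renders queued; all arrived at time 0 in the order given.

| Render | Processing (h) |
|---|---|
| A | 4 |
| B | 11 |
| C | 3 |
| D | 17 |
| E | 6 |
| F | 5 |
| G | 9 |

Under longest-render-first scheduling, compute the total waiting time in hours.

225

LPT (decreasing processing time): D B G E F A C.
D: waits 0, runs 0→17
B: waits 17, runs 17→28
G: waits 28, runs 28→37
E: waits 37, runs 37→43
F: waits 43, runs 43→48
A: waits 48, runs 48→52
C: waits 52, runs 52→55
Sum = 0+17+28+37+43+48+52 = 225.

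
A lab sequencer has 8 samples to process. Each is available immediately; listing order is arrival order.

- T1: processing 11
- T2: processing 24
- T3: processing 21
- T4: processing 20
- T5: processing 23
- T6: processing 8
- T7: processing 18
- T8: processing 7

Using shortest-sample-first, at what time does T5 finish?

108

SPT (increasing processing time): T8 T6 T1 T7 T4 T3 T5 T2.
T8: 0→7
T6: 7→15
T1: 15→26
T7: 26→44
T4: 44→64
T3: 64→85
T5: 85→108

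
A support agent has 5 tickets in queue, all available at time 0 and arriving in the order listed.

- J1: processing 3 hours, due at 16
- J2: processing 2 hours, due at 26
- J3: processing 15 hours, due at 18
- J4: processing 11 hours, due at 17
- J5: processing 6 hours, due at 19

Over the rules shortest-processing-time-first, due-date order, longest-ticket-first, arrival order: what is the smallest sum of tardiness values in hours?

SPT (increasing processing time): J2 J1 J5 J4 J3.
J2: 0→2, due 26, tardiness 0
J1: 2→5, due 16, tardiness 0
J5: 5→11, due 19, tardiness 0
J4: 11→22, due 17, tardiness 5
J3: 22→37, due 18, tardiness 19
Sum = 0+0+0+5+19 = 24.
EDD (increasing due date): J1 J4 J3 J5 J2.
J1: 0→3, due 16, tardiness 0
J4: 3→14, due 17, tardiness 0
J3: 14→29, due 18, tardiness 11
J5: 29→35, due 19, tardiness 16
J2: 35→37, due 26, tardiness 11
Sum = 0+0+11+16+11 = 38.
LPT (decreasing processing time): J3 J4 J5 J1 J2.
J3: 0→15, due 18, tardiness 0
J4: 15→26, due 17, tardiness 9
J5: 26→32, due 19, tardiness 13
J1: 32→35, due 16, tardiness 19
J2: 35→37, due 26, tardiness 11
Sum = 0+9+13+19+11 = 52.
FIFO (arrival order): J1 J2 J3 J4 J5.
J1: 0→3, due 16, tardiness 0
J2: 3→5, due 26, tardiness 0
J3: 5→20, due 18, tardiness 2
J4: 20→31, due 17, tardiness 14
J5: 31→37, due 19, tardiness 18
Sum = 0+0+2+14+18 = 34.
SPT 24, EDD 38, LPT 52, FIFO 34 → minimum 24.

24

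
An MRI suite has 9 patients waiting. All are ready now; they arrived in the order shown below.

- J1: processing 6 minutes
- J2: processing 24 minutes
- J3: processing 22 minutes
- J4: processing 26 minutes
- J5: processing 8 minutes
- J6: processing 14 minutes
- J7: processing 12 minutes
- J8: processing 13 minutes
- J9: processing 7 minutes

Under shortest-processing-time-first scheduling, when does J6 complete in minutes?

60

SPT (increasing processing time): J1 J9 J5 J7 J8 J6 J3 J2 J4.
J1: 0→6
J9: 6→13
J5: 13→21
J7: 21→33
J8: 33→46
J6: 46→60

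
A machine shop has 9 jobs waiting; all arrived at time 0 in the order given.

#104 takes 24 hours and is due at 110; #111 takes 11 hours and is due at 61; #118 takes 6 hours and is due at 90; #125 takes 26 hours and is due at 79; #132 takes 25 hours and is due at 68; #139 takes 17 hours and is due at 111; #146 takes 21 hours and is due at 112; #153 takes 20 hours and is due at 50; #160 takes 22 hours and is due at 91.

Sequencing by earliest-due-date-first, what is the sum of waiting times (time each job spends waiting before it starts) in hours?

EDD (increasing due date): #153 #111 #132 #125 #118 #160 #104 #139 #146.
#153: waits 0, runs 0→20
#111: waits 20, runs 20→31
#132: waits 31, runs 31→56
#125: waits 56, runs 56→82
#118: waits 82, runs 82→88
#160: waits 88, runs 88→110
#104: waits 110, runs 110→134
#139: waits 134, runs 134→151
#146: waits 151, runs 151→172
Sum = 0+20+31+56+82+88+110+134+151 = 672.

672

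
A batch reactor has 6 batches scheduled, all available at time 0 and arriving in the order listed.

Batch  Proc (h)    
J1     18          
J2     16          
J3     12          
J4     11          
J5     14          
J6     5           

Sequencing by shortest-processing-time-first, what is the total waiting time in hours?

149

SPT (increasing processing time): J6 J4 J3 J5 J2 J1.
J6: waits 0, runs 0→5
J4: waits 5, runs 5→16
J3: waits 16, runs 16→28
J5: waits 28, runs 28→42
J2: waits 42, runs 42→58
J1: waits 58, runs 58→76
Sum = 0+5+16+28+42+58 = 149.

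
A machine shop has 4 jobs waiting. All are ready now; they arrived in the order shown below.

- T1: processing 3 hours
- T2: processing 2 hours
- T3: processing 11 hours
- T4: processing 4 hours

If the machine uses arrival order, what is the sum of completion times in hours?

44

FIFO (arrival order): T1 T2 T3 T4.
T1: 0→3
T2: 3→5
T3: 5→16
T4: 16→20
Sum = 3+5+16+20 = 44.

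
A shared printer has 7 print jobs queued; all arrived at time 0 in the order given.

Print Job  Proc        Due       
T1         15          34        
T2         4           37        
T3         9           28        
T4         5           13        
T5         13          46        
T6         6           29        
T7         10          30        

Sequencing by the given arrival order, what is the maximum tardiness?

32

FIFO (arrival order): T1 T2 T3 T4 T5 T6 T7.
T1: 0→15, due 34, tardiness 0
T2: 15→19, due 37, tardiness 0
T3: 19→28, due 28, tardiness 0
T4: 28→33, due 13, tardiness 20
T5: 33→46, due 46, tardiness 0
T6: 46→52, due 29, tardiness 23
T7: 52→62, due 30, tardiness 32
Maximum = 32.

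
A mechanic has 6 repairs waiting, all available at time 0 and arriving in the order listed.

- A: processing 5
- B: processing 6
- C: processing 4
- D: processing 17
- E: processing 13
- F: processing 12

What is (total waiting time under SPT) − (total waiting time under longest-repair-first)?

SPT (increasing processing time): C A B F E D.
C: waits 0, runs 0→4
A: waits 4, runs 4→9
B: waits 9, runs 9→15
F: waits 15, runs 15→27
E: waits 27, runs 27→40
D: waits 40, runs 40→57
Sum = 0+4+9+15+27+40 = 95.
LPT (decreasing processing time): D E F B A C.
D: waits 0, runs 0→17
E: waits 17, runs 17→30
F: waits 30, runs 30→42
B: waits 42, runs 42→48
A: waits 48, runs 48→53
C: waits 53, runs 53→57
Sum = 0+17+30+42+48+53 = 190.
Difference = 95 − 190 = -95.

-95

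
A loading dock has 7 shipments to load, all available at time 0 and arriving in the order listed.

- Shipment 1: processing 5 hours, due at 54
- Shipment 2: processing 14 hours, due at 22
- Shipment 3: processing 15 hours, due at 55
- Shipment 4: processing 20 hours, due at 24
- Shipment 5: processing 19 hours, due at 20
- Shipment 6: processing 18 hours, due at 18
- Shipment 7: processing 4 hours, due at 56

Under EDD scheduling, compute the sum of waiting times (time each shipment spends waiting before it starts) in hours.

344

EDD (increasing due date): Shipment 6 Shipment 5 Shipment 2 Shipment 4 Shipment 1 Shipment 3 Shipment 7.
Shipment 6: waits 0, runs 0→18
Shipment 5: waits 18, runs 18→37
Shipment 2: waits 37, runs 37→51
Shipment 4: waits 51, runs 51→71
Shipment 1: waits 71, runs 71→76
Shipment 3: waits 76, runs 76→91
Shipment 7: waits 91, runs 91→95
Sum = 0+18+37+51+71+76+91 = 344.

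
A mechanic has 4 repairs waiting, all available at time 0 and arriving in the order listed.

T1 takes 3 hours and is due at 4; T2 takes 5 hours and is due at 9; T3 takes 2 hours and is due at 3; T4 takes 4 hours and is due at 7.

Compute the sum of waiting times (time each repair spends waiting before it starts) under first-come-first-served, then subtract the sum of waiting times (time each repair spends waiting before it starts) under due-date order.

FIFO (arrival order): T1 T2 T3 T4.
T1: waits 0, runs 0→3
T2: waits 3, runs 3→8
T3: waits 8, runs 8→10
T4: waits 10, runs 10→14
Sum = 0+3+8+10 = 21.
EDD (increasing due date): T3 T1 T4 T2.
T3: waits 0, runs 0→2
T1: waits 2, runs 2→5
T4: waits 5, runs 5→9
T2: waits 9, runs 9→14
Sum = 0+2+5+9 = 16.
Difference = 21 − 16 = 5.

5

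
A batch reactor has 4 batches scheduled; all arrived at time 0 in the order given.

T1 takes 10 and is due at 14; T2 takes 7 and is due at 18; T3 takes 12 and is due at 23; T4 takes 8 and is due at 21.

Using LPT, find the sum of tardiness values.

LPT (decreasing processing time): T3 T1 T4 T2.
T3: 0→12, due 23, tardiness 0
T1: 12→22, due 14, tardiness 8
T4: 22→30, due 21, tardiness 9
T2: 30→37, due 18, tardiness 19
Sum = 0+8+9+19 = 36.

36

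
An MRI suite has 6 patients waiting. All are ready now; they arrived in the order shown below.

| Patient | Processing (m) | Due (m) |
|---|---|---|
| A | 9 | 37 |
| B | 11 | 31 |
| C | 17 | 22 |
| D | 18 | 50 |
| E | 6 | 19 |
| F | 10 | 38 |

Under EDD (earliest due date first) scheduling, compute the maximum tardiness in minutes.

EDD (increasing due date): E C B A F D.
E: 0→6, due 19, tardiness 0
C: 6→23, due 22, tardiness 1
B: 23→34, due 31, tardiness 3
A: 34→43, due 37, tardiness 6
F: 43→53, due 38, tardiness 15
D: 53→71, due 50, tardiness 21
Maximum = 21.

21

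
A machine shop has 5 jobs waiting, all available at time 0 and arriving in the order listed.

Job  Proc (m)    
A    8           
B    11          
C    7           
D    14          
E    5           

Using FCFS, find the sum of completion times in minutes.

138

FIFO (arrival order): A B C D E.
A: 0→8
B: 8→19
C: 19→26
D: 26→40
E: 40→45
Sum = 8+19+26+40+45 = 138.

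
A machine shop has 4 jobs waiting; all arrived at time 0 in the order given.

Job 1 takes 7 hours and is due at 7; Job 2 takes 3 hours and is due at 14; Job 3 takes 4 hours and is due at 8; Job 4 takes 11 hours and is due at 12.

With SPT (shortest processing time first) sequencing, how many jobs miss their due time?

SPT (increasing processing time): Job 2 Job 3 Job 1 Job 4.
Job 2: 0→3, due 14, tardiness 0
Job 3: 3→7, due 8, tardiness 0
Job 1: 7→14, due 7, tardiness 7
Job 4: 14→25, due 12, tardiness 13
Late jobs: 2.

2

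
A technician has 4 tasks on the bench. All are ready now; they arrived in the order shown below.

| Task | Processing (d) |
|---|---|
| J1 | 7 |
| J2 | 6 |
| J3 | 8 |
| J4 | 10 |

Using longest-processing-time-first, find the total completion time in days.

84

LPT (decreasing processing time): J4 J3 J1 J2.
J4: 0→10
J3: 10→18
J1: 18→25
J2: 25→31
Sum = 10+18+25+31 = 84.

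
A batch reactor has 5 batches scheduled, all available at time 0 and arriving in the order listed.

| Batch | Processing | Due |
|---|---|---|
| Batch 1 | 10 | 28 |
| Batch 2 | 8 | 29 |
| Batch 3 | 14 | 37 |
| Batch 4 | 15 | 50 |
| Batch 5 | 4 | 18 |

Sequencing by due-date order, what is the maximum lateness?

EDD (increasing due date): Batch 5 Batch 1 Batch 2 Batch 3 Batch 4.
Batch 5: 0→4, due 18, lateness -14
Batch 1: 4→14, due 28, lateness -14
Batch 2: 14→22, due 29, lateness -7
Batch 3: 22→36, due 37, lateness -1
Batch 4: 36→51, due 50, lateness 1
Maximum = 1.

1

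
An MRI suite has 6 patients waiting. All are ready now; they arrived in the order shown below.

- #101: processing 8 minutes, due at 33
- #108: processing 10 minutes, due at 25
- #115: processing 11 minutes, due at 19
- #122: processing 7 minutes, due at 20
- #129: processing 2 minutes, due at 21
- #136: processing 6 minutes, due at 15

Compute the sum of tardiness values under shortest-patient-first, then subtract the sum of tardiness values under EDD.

SPT (increasing processing time): #129 #136 #122 #101 #108 #115.
#129: 0→2, due 21, tardiness 0
#136: 2→8, due 15, tardiness 0
#122: 8→15, due 20, tardiness 0
#101: 15→23, due 33, tardiness 0
#108: 23→33, due 25, tardiness 8
#115: 33→44, due 19, tardiness 25
Sum = 0+0+0+0+8+25 = 33.
EDD (increasing due date): #136 #115 #122 #129 #108 #101.
#136: 0→6, due 15, tardiness 0
#115: 6→17, due 19, tardiness 0
#122: 17→24, due 20, tardiness 4
#129: 24→26, due 21, tardiness 5
#108: 26→36, due 25, tardiness 11
#101: 36→44, due 33, tardiness 11
Sum = 0+0+4+5+11+11 = 31.
Difference = 33 − 31 = 2.

2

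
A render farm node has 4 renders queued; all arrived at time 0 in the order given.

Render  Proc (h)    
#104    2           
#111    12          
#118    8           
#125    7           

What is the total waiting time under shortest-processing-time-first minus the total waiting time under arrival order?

SPT (increasing processing time): #104 #125 #118 #111.
#104: waits 0, runs 0→2
#125: waits 2, runs 2→9
#118: waits 9, runs 9→17
#111: waits 17, runs 17→29
Sum = 0+2+9+17 = 28.
FIFO (arrival order): #104 #111 #118 #125.
#104: waits 0, runs 0→2
#111: waits 2, runs 2→14
#118: waits 14, runs 14→22
#125: waits 22, runs 22→29
Sum = 0+2+14+22 = 38.
Difference = 28 − 38 = -10.

-10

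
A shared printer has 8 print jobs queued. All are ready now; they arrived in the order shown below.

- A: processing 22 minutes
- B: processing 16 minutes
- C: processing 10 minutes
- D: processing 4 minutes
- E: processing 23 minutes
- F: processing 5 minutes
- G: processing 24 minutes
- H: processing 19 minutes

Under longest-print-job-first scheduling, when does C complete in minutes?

114

LPT (decreasing processing time): G E A H B C F D.
G: 0→24
E: 24→47
A: 47→69
H: 69→88
B: 88→104
C: 104→114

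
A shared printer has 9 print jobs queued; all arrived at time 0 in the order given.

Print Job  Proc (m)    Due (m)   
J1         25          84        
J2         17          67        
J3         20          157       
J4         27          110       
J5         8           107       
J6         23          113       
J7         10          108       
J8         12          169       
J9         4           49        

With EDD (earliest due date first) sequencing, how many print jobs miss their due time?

1

EDD (increasing due date): J9 J2 J1 J5 J7 J4 J6 J3 J8.
J9: 0→4, due 49, tardiness 0
J2: 4→21, due 67, tardiness 0
J1: 21→46, due 84, tardiness 0
J5: 46→54, due 107, tardiness 0
J7: 54→64, due 108, tardiness 0
J4: 64→91, due 110, tardiness 0
J6: 91→114, due 113, tardiness 1
J3: 114→134, due 157, tardiness 0
J8: 134→146, due 169, tardiness 0
Late print jobs: 1.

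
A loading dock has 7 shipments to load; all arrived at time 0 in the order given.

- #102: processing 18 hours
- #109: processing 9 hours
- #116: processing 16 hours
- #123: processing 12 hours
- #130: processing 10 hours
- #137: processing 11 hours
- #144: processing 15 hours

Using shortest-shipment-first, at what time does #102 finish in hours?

91

SPT (increasing processing time): #109 #130 #137 #123 #144 #116 #102.
#109: 0→9
#130: 9→19
#137: 19→30
#123: 30→42
#144: 42→57
#116: 57→73
#102: 73→91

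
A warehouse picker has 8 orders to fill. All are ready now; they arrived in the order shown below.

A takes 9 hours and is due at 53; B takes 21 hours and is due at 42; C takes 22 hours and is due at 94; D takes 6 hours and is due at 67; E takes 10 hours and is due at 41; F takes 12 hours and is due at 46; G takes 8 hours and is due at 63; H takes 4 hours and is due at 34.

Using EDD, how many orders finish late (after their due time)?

4

EDD (increasing due date): H E B F A G D C.
H: 0→4, due 34, tardiness 0
E: 4→14, due 41, tardiness 0
B: 14→35, due 42, tardiness 0
F: 35→47, due 46, tardiness 1
A: 47→56, due 53, tardiness 3
G: 56→64, due 63, tardiness 1
D: 64→70, due 67, tardiness 3
C: 70→92, due 94, tardiness 0
Late orders: 4.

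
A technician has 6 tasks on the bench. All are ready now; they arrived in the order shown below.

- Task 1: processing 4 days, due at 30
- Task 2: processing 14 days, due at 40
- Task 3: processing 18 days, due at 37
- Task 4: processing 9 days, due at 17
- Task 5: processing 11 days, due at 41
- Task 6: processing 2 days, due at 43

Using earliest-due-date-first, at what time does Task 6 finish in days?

EDD (increasing due date): Task 4 Task 1 Task 3 Task 2 Task 5 Task 6.
Task 4: 0→9
Task 1: 9→13
Task 3: 13→31
Task 2: 31→45
Task 5: 45→56
Task 6: 56→58

58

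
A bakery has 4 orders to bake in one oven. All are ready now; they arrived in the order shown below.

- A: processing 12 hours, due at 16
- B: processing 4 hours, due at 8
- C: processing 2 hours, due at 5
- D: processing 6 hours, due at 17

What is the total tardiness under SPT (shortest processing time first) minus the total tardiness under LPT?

-26

SPT (increasing processing time): C B D A.
C: 0→2, due 5, tardiness 0
B: 2→6, due 8, tardiness 0
D: 6→12, due 17, tardiness 0
A: 12→24, due 16, tardiness 8
Sum = 0+0+0+8 = 8.
LPT (decreasing processing time): A D B C.
A: 0→12, due 16, tardiness 0
D: 12→18, due 17, tardiness 1
B: 18→22, due 8, tardiness 14
C: 22→24, due 5, tardiness 19
Sum = 0+1+14+19 = 34.
Difference = 8 − 34 = -26.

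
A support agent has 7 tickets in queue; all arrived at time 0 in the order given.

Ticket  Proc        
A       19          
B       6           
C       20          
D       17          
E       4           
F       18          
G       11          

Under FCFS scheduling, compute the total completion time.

396

FIFO (arrival order): A B C D E F G.
A: 0→19
B: 19→25
C: 25→45
D: 45→62
E: 62→66
F: 66→84
G: 84→95
Sum = 19+25+45+62+66+84+95 = 396.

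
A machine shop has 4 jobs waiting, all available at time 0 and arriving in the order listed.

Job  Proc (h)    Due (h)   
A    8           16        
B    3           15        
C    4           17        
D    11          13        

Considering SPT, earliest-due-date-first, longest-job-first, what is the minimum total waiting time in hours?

25

SPT (increasing processing time): B C A D.
B: waits 0, runs 0→3
C: waits 3, runs 3→7
A: waits 7, runs 7→15
D: waits 15, runs 15→26
Sum = 0+3+7+15 = 25.
EDD (increasing due date): D B A C.
D: waits 0, runs 0→11
B: waits 11, runs 11→14
A: waits 14, runs 14→22
C: waits 22, runs 22→26
Sum = 0+11+14+22 = 47.
LPT (decreasing processing time): D A C B.
D: waits 0, runs 0→11
A: waits 11, runs 11→19
C: waits 19, runs 19→23
B: waits 23, runs 23→26
Sum = 0+11+19+23 = 53.
SPT 25, EDD 47, LPT 53 → minimum 25.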